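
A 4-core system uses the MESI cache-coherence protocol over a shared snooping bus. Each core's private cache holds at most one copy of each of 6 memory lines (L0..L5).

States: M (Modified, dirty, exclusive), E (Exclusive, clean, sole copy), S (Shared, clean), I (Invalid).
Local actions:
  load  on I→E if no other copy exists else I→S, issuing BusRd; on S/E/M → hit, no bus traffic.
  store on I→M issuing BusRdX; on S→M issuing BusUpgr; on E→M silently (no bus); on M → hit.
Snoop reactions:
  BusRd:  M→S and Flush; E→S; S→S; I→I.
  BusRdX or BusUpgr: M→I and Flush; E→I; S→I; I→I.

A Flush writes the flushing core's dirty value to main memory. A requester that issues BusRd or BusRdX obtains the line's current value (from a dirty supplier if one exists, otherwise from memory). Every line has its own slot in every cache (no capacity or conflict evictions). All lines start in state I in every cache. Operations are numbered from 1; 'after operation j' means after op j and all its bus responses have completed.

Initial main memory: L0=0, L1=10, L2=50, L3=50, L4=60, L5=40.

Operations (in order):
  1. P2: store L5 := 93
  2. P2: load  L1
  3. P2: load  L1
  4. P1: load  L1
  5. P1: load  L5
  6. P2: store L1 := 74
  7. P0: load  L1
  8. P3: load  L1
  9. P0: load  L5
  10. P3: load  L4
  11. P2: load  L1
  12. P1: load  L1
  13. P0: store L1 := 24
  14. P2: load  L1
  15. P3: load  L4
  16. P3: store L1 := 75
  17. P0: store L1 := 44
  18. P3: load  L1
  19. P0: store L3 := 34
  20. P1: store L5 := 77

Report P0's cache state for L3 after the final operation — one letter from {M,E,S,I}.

state = M

1. P2: store L5 := 93  bus=[BusRdX]  L5: P0=I P1=I P2=M P3=I  mem[L5]=40
2. P2: load  L1  bus=[BusRd]  L1: P0=I P1=I P2=E P3=I  mem[L1]=10
3. P2: load  L1  bus=[-]  L1: P0=I P1=I P2=E P3=I  mem[L1]=10
4. P1: load  L1  bus=[BusRd]  L1: P0=I P1=S P2=S P3=I  mem[L1]=10
5. P1: load  L5  bus=[BusRd,Flush]  L5: P0=I P1=S P2=S P3=I  mem[L5]=93
6. P2: store L1 := 74  bus=[BusUpgr]  L1: P0=I P1=I P2=M P3=I  mem[L1]=10
7. P0: load  L1  bus=[BusRd,Flush]  L1: P0=S P1=I P2=S P3=I  mem[L1]=74
8. P3: load  L1  bus=[BusRd]  L1: P0=S P1=I P2=S P3=S  mem[L1]=74
9. P0: load  L5  bus=[BusRd]  L5: P0=S P1=S P2=S P3=I  mem[L5]=93
10. P3: load  L4  bus=[BusRd]  L4: P0=I P1=I P2=I P3=E  mem[L4]=60
11. P2: load  L1  bus=[-]  L1: P0=S P1=I P2=S P3=S  mem[L1]=74
12. P1: load  L1  bus=[BusRd]  L1: P0=S P1=S P2=S P3=S  mem[L1]=74
13. P0: store L1 := 24  bus=[BusUpgr]  L1: P0=M P1=I P2=I P3=I  mem[L1]=74
14. P2: load  L1  bus=[BusRd,Flush]  L1: P0=S P1=I P2=S P3=I  mem[L1]=24
15. P3: load  L4  bus=[-]  L4: P0=I P1=I P2=I P3=E  mem[L4]=60
16. P3: store L1 := 75  bus=[BusRdX]  L1: P0=I P1=I P2=I P3=M  mem[L1]=24
17. P0: store L1 := 44  bus=[BusRdX,Flush]  L1: P0=M P1=I P2=I P3=I  mem[L1]=75
18. P3: load  L1  bus=[BusRd,Flush]  L1: P0=S P1=I P2=I P3=S  mem[L1]=44
19. P0: store L3 := 34  bus=[BusRdX]  L3: P0=M P1=I P2=I P3=I  mem[L3]=50
20. P1: store L5 := 77  bus=[BusUpgr]  L5: P0=I P1=M P2=I P3=I  mem[L5]=93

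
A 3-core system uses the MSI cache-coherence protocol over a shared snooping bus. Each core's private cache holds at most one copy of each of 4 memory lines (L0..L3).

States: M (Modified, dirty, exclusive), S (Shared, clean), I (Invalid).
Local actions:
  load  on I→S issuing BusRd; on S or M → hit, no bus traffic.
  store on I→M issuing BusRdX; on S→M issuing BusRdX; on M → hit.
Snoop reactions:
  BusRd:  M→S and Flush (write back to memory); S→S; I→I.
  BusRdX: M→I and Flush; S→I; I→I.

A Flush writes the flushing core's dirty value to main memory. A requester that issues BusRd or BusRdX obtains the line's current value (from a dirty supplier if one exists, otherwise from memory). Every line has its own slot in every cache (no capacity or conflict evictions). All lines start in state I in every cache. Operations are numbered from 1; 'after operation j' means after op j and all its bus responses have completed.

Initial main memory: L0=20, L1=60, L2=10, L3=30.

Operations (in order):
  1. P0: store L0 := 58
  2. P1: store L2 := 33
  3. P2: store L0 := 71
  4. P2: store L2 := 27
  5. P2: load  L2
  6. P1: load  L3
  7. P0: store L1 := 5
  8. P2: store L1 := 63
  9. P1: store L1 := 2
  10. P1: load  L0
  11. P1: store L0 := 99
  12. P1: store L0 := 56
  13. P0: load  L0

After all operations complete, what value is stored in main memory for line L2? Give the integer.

step 1: P0: store L0 := 58  ⟶  MII  (L0)  txn=BusRdX  M[L0]=20
step 2: P1: store L2 := 33  ⟶  IMI  (L2)  txn=BusRdX  M[L2]=10
step 3: P2: store L0 := 71  ⟶  IIM  (L0)  txn=BusRdX+Flush  M[L0]=58
step 4: P2: store L2 := 27  ⟶  IIM  (L2)  txn=BusRdX+Flush  M[L2]=33
step 5: P2: load  L2  ⟶  IIM  (L2)  txn=∅  M[L2]=33
step 6: P1: load  L3  ⟶  ISI  (L3)  txn=BusRd  M[L3]=30
step 7: P0: store L1 := 5  ⟶  MII  (L1)  txn=BusRdX  M[L1]=60
step 8: P2: store L1 := 63  ⟶  IIM  (L1)  txn=BusRdX+Flush  M[L1]=5
step 9: P1: store L1 := 2  ⟶  IMI  (L1)  txn=BusRdX+Flush  M[L1]=63
step 10: P1: load  L0  ⟶  ISS  (L0)  txn=BusRd+Flush  M[L0]=71
step 11: P1: store L0 := 99  ⟶  IMI  (L0)  txn=BusRdX  M[L0]=71
step 12: P1: store L0 := 56  ⟶  IMI  (L0)  txn=∅  M[L0]=71
step 13: P0: load  L0  ⟶  SSI  (L0)  txn=BusRd+Flush  M[L0]=56

memory[L2] = 33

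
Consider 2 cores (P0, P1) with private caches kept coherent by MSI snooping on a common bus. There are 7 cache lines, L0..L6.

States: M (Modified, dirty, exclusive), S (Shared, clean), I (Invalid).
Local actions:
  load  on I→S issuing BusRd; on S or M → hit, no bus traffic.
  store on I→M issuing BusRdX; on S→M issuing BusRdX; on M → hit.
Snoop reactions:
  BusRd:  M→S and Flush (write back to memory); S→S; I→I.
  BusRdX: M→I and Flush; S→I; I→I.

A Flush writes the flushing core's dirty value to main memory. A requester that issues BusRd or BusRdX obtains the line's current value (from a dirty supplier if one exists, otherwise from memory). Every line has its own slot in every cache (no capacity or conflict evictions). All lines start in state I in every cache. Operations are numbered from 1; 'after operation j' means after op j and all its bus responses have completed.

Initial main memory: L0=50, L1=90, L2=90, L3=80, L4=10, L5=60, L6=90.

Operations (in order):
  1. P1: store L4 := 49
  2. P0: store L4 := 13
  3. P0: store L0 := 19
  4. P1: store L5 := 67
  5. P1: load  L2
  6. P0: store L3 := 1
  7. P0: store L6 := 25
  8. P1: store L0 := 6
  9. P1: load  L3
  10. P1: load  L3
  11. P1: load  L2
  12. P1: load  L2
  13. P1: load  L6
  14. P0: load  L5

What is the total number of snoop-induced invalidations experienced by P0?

invalidations = 1

  op1 P1: store L4 := 49 → I/M on L4; bus BusRdX; mem=10
  op2 P0: store L4 := 13 → M/I on L4; bus BusRdX Flush; mem=49
  op3 P0: store L0 := 19 → M/I on L0; bus BusRdX; mem=50
  op4 P1: store L5 := 67 → I/M on L5; bus BusRdX; mem=60
  op5 P1: load  L2 → I/S on L2; bus BusRd; mem=90
  op6 P0: store L3 := 1 → M/I on L3; bus BusRdX; mem=80
  op7 P0: store L6 := 25 → M/I on L6; bus BusRdX; mem=90
  op8 P1: store L0 := 6 → I/M on L0; bus BusRdX Flush; mem=19
  op9 P1: load  L3 → S/S on L3; bus BusRd Flush; mem=1
  op10 P1: load  L3 → S/S on L3; bus (none); mem=1
  op11 P1: load  L2 → I/S on L2; bus (none); mem=90
  op12 P1: load  L2 → I/S on L2; bus (none); mem=90
  op13 P1: load  L6 → S/S on L6; bus BusRd Flush; mem=25
  op14 P0: load  L5 → S/S on L5; bus BusRd Flush; mem=67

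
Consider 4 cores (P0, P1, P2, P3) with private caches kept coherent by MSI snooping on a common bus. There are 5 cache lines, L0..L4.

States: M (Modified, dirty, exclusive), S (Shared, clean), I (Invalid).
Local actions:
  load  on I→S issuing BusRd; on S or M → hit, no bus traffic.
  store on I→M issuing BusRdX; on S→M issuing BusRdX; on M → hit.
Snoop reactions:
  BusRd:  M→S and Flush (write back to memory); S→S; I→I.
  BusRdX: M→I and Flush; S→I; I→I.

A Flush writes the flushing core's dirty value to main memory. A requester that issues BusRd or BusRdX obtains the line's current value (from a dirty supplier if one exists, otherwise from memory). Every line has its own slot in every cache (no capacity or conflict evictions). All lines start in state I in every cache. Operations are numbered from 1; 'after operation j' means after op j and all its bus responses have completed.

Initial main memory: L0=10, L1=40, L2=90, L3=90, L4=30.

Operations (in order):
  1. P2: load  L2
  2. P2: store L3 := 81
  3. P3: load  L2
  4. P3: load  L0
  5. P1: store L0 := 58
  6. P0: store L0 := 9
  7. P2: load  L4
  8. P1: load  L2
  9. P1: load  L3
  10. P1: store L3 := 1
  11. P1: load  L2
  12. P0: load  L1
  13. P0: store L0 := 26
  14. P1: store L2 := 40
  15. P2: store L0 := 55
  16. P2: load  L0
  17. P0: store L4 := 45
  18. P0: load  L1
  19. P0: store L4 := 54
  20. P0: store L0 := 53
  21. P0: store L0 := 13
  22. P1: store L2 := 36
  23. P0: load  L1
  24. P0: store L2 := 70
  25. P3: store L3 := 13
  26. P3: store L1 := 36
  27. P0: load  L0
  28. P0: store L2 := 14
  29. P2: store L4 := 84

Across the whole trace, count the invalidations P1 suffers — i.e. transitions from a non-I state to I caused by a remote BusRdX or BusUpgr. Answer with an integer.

1. P2: load  L2  bus=[BusRd]  L2: P0=I P1=I P2=S P3=I  mem[L2]=90
2. P2: store L3 := 81  bus=[BusRdX]  L3: P0=I P1=I P2=M P3=I  mem[L3]=90
3. P3: load  L2  bus=[BusRd]  L2: P0=I P1=I P2=S P3=S  mem[L2]=90
4. P3: load  L0  bus=[BusRd]  L0: P0=I P1=I P2=I P3=S  mem[L0]=10
5. P1: store L0 := 58  bus=[BusRdX]  L0: P0=I P1=M P2=I P3=I  mem[L0]=10
6. P0: store L0 := 9  bus=[BusRdX,Flush]  L0: P0=M P1=I P2=I P3=I  mem[L0]=58
7. P2: load  L4  bus=[BusRd]  L4: P0=I P1=I P2=S P3=I  mem[L4]=30
8. P1: load  L2  bus=[BusRd]  L2: P0=I P1=S P2=S P3=S  mem[L2]=90
9. P1: load  L3  bus=[BusRd,Flush]  L3: P0=I P1=S P2=S P3=I  mem[L3]=81
10. P1: store L3 := 1  bus=[BusRdX]  L3: P0=I P1=M P2=I P3=I  mem[L3]=81
11. P1: load  L2  bus=[-]  L2: P0=I P1=S P2=S P3=S  mem[L2]=90
12. P0: load  L1  bus=[BusRd]  L1: P0=S P1=I P2=I P3=I  mem[L1]=40
13. P0: store L0 := 26  bus=[-]  L0: P0=M P1=I P2=I P3=I  mem[L0]=58
14. P1: store L2 := 40  bus=[BusRdX]  L2: P0=I P1=M P2=I P3=I  mem[L2]=90
15. P2: store L0 := 55  bus=[BusRdX,Flush]  L0: P0=I P1=I P2=M P3=I  mem[L0]=26
16. P2: load  L0  bus=[-]  L0: P0=I P1=I P2=M P3=I  mem[L0]=26
17. P0: store L4 := 45  bus=[BusRdX]  L4: P0=M P1=I P2=I P3=I  mem[L4]=30
18. P0: load  L1  bus=[-]  L1: P0=S P1=I P2=I P3=I  mem[L1]=40
19. P0: store L4 := 54  bus=[-]  L4: P0=M P1=I P2=I P3=I  mem[L4]=30
20. P0: store L0 := 53  bus=[BusRdX,Flush]  L0: P0=M P1=I P2=I P3=I  mem[L0]=55
21. P0: store L0 := 13  bus=[-]  L0: P0=M P1=I P2=I P3=I  mem[L0]=55
22. P1: store L2 := 36  bus=[-]  L2: P0=I P1=M P2=I P3=I  mem[L2]=90
23. P0: load  L1  bus=[-]  L1: P0=S P1=I P2=I P3=I  mem[L1]=40
24. P0: store L2 := 70  bus=[BusRdX,Flush]  L2: P0=M P1=I P2=I P3=I  mem[L2]=36
25. P3: store L3 := 13  bus=[BusRdX,Flush]  L3: P0=I P1=I P2=I P3=M  mem[L3]=1
26. P3: store L1 := 36  bus=[BusRdX]  L1: P0=I P1=I P2=I P3=M  mem[L1]=40
27. P0: load  L0  bus=[-]  L0: P0=M P1=I P2=I P3=I  mem[L0]=55
28. P0: store L2 := 14  bus=[-]  L2: P0=M P1=I P2=I P3=I  mem[L2]=36
29. P2: store L4 := 84  bus=[BusRdX,Flush]  L4: P0=I P1=I P2=M P3=I  mem[L4]=54

invalidations = 3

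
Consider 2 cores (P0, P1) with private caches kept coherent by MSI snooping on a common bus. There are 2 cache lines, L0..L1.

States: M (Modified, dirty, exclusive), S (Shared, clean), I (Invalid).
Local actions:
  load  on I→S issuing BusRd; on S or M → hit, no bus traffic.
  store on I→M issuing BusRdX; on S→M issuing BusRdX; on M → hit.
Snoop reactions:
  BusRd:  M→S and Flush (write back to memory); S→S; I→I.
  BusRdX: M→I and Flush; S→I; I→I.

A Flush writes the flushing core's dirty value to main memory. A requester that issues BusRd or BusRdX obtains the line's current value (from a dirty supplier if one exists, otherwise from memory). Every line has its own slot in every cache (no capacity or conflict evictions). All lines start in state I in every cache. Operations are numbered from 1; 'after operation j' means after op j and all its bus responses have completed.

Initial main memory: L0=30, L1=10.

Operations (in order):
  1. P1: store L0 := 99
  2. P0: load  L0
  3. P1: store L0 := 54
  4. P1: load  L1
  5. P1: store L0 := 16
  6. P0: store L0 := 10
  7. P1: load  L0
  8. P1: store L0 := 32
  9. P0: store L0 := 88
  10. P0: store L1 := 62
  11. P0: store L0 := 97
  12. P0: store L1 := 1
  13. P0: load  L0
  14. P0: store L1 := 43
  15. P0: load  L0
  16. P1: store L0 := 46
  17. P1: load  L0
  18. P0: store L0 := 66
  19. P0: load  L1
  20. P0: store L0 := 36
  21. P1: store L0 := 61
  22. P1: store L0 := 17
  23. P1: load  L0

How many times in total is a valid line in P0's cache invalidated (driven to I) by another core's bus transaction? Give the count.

  op1 P1: store L0 := 99 → I/M on L0; bus BusRdX; mem=30
  op2 P0: load  L0 → S/S on L0; bus BusRd Flush; mem=99
  op3 P1: store L0 := 54 → I/M on L0; bus BusRdX; mem=99
  op4 P1: load  L1 → I/S on L1; bus BusRd; mem=10
  op5 P1: store L0 := 16 → I/M on L0; bus (none); mem=99
  op6 P0: store L0 := 10 → M/I on L0; bus BusRdX Flush; mem=16
  op7 P1: load  L0 → S/S on L0; bus BusRd Flush; mem=10
  op8 P1: store L0 := 32 → I/M on L0; bus BusRdX; mem=10
  op9 P0: store L0 := 88 → M/I on L0; bus BusRdX Flush; mem=32
  op10 P0: store L1 := 62 → M/I on L1; bus BusRdX; mem=10
  op11 P0: store L0 := 97 → M/I on L0; bus (none); mem=32
  op12 P0: store L1 := 1 → M/I on L1; bus (none); mem=10
  op13 P0: load  L0 → M/I on L0; bus (none); mem=32
  op14 P0: store L1 := 43 → M/I on L1; bus (none); mem=10
  op15 P0: load  L0 → M/I on L0; bus (none); mem=32
  op16 P1: store L0 := 46 → I/M on L0; bus BusRdX Flush; mem=97
  op17 P1: load  L0 → I/M on L0; bus (none); mem=97
  op18 P0: store L0 := 66 → M/I on L0; bus BusRdX Flush; mem=46
  op19 P0: load  L1 → M/I on L1; bus (none); mem=10
  op20 P0: store L0 := 36 → M/I on L0; bus (none); mem=46
  op21 P1: store L0 := 61 → I/M on L0; bus BusRdX Flush; mem=36
  op22 P1: store L0 := 17 → I/M on L0; bus (none); mem=36
  op23 P1: load  L0 → I/M on L0; bus (none); mem=36

invalidations = 4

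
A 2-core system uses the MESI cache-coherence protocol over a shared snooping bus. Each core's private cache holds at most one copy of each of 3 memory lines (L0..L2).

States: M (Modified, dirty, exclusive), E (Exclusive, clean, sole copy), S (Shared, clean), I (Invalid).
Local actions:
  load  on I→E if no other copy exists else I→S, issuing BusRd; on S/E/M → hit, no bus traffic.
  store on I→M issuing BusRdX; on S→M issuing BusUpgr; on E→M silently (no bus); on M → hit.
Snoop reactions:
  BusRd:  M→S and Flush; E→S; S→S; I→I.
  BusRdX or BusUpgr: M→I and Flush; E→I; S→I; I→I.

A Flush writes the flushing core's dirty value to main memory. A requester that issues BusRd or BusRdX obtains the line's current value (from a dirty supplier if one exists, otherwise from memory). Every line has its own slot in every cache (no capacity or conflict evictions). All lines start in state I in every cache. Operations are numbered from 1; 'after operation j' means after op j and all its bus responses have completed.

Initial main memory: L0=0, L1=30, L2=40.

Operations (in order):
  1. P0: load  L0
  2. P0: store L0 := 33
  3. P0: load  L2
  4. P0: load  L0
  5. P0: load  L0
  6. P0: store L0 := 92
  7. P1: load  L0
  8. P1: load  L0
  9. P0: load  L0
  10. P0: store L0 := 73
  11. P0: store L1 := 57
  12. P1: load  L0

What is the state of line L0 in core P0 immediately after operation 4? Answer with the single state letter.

  op1 P0: load  L0 → E/I on L0; bus BusRd; mem=0
  op2 P0: store L0 := 33 → M/I on L0; bus (none); mem=0
  op3 P0: load  L2 → E/I on L2; bus BusRd; mem=40
  op4 P0: load  L0 → M/I on L0; bus (none); mem=0
  op5 P0: load  L0 → M/I on L0; bus (none); mem=0
  op6 P0: store L0 := 92 → M/I on L0; bus (none); mem=0
  op7 P1: load  L0 → S/S on L0; bus BusRd Flush; mem=92
  op8 P1: load  L0 → S/S on L0; bus (none); mem=92
  op9 P0: load  L0 → S/S on L0; bus (none); mem=92
  op10 P0: store L0 := 73 → M/I on L0; bus BusUpgr; mem=92
  op11 P0: store L1 := 57 → M/I on L1; bus BusRdX; mem=30
  op12 P1: load  L0 → S/S on L0; bus BusRd Flush; mem=73

state = M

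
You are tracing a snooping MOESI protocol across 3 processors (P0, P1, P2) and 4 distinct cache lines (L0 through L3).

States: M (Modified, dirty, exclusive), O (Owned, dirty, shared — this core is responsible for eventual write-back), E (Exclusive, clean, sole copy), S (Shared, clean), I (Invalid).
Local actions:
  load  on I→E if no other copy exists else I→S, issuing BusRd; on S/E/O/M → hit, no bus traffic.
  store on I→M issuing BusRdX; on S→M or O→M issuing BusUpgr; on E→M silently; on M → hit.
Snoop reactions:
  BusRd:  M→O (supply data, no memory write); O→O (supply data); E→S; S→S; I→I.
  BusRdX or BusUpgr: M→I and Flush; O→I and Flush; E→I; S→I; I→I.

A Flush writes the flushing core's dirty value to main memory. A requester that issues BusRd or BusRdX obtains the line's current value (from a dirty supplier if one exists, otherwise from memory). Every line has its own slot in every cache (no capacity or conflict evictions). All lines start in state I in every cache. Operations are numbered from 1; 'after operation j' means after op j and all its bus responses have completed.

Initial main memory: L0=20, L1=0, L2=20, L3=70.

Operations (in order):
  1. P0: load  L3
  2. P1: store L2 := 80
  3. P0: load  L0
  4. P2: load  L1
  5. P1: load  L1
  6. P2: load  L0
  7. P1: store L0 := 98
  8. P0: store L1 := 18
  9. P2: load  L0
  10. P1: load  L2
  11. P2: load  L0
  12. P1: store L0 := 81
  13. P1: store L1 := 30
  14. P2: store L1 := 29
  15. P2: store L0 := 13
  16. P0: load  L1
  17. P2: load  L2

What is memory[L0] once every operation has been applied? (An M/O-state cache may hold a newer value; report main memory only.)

  op1 P0: load  L3 → E/I/I on L3; bus BusRd; mem=70
  op2 P1: store L2 := 80 → I/M/I on L2; bus BusRdX; mem=20
  op3 P0: load  L0 → E/I/I on L0; bus BusRd; mem=20
  op4 P2: load  L1 → I/I/E on L1; bus BusRd; mem=0
  op5 P1: load  L1 → I/S/S on L1; bus BusRd; mem=0
  op6 P2: load  L0 → S/I/S on L0; bus BusRd; mem=20
  op7 P1: store L0 := 98 → I/M/I on L0; bus BusRdX; mem=20
  op8 P0: store L1 := 18 → M/I/I on L1; bus BusRdX; mem=0
  op9 P2: load  L0 → I/O/S on L0; bus BusRd; mem=20
  op10 P1: load  L2 → I/M/I on L2; bus (none); mem=20
  op11 P2: load  L0 → I/O/S on L0; bus (none); mem=20
  op12 P1: store L0 := 81 → I/M/I on L0; bus BusUpgr; mem=20
  op13 P1: store L1 := 30 → I/M/I on L1; bus BusRdX Flush; mem=18
  op14 P2: store L1 := 29 → I/I/M on L1; bus BusRdX Flush; mem=30
  op15 P2: store L0 := 13 → I/I/M on L0; bus BusRdX Flush; mem=81
  op16 P0: load  L1 → S/I/O on L1; bus BusRd; mem=30
  op17 P2: load  L2 → I/O/S on L2; bus BusRd; mem=20

memory[L0] = 81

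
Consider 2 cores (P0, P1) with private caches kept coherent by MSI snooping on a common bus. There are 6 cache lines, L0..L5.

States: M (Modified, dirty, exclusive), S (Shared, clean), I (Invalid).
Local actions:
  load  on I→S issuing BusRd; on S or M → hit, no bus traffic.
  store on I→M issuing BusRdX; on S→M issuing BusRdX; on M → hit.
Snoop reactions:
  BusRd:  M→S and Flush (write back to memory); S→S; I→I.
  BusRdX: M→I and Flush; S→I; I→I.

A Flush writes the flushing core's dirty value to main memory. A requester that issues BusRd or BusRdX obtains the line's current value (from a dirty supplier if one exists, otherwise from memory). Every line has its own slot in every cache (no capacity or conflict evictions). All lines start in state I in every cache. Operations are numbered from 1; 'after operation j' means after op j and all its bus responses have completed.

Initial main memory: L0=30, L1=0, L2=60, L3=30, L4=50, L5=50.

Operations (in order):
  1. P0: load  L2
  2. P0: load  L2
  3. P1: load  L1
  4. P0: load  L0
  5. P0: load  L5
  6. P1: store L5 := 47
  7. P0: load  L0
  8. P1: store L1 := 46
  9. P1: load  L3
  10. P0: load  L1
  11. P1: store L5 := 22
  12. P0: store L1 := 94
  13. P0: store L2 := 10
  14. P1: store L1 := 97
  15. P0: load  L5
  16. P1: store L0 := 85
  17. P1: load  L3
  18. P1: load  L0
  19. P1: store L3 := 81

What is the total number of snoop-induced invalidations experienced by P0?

invalidations = 3

[1] P0: load  L2 | P0:S(60), P1:I | bus: BusRd
[2] P0: load  L2 | P0:S(60), P1:I | bus: none
[3] P1: load  L1 | P0:I, P1:S(0) | bus: BusRd
[4] P0: load  L0 | P0:S(30), P1:I | bus: BusRd
[5] P0: load  L5 | P0:S(50), P1:I | bus: BusRd
[6] P1: store L5 := 47 | P0:I, P1:M(47) | bus: BusRdX
[7] P0: load  L0 | P0:S(30), P1:I | bus: none
[8] P1: store L1 := 46 | P0:I, P1:M(46) | bus: BusRdX
[9] P1: load  L3 | P0:I, P1:S(30) | bus: BusRd
[10] P0: load  L1 | P0:S(46), P1:S(46) | bus: BusRd,Flush
[11] P1: store L5 := 22 | P0:I, P1:M(22) | bus: none
[12] P0: store L1 := 94 | P0:M(94), P1:I | bus: BusRdX
[13] P0: store L2 := 10 | P0:M(10), P1:I | bus: BusRdX
[14] P1: store L1 := 97 | P0:I, P1:M(97) | bus: BusRdX,Flush
[15] P0: load  L5 | P0:S(22), P1:S(22) | bus: BusRd,Flush
[16] P1: store L0 := 85 | P0:I, P1:M(85) | bus: BusRdX
[17] P1: load  L3 | P0:I, P1:S(30) | bus: none
[18] P1: load  L0 | P0:I, P1:M(85) | bus: none
[19] P1: store L3 := 81 | P0:I, P1:M(81) | bus: BusRdX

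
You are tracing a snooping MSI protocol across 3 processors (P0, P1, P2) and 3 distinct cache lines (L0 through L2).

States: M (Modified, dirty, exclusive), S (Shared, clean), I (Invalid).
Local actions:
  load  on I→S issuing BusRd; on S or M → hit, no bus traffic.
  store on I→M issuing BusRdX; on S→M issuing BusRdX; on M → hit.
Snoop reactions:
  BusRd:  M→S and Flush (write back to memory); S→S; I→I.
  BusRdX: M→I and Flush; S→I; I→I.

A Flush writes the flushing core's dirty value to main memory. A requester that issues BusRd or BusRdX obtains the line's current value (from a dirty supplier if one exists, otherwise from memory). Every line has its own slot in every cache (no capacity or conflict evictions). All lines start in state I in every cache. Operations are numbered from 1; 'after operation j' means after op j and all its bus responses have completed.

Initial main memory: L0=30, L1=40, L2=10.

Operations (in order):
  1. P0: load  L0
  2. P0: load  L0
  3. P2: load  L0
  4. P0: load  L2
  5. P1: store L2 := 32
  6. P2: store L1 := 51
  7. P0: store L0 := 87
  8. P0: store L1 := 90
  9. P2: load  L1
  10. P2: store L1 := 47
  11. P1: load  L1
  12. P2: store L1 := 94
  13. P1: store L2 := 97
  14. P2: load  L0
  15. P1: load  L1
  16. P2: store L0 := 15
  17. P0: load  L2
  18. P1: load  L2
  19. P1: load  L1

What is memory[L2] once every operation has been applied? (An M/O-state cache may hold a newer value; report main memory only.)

memory[L2] = 97

[1] P0: load  L0 | P0:S(30), P1:I, P2:I | bus: BusRd
[2] P0: load  L0 | P0:S(30), P1:I, P2:I | bus: none
[3] P2: load  L0 | P0:S(30), P1:I, P2:S(30) | bus: BusRd
[4] P0: load  L2 | P0:S(10), P1:I, P2:I | bus: BusRd
[5] P1: store L2 := 32 | P0:I, P1:M(32), P2:I | bus: BusRdX
[6] P2: store L1 := 51 | P0:I, P1:I, P2:M(51) | bus: BusRdX
[7] P0: store L0 := 87 | P0:M(87), P1:I, P2:I | bus: BusRdX
[8] P0: store L1 := 90 | P0:M(90), P1:I, P2:I | bus: BusRdX,Flush
[9] P2: load  L1 | P0:S(90), P1:I, P2:S(90) | bus: BusRd,Flush
[10] P2: store L1 := 47 | P0:I, P1:I, P2:M(47) | bus: BusRdX
[11] P1: load  L1 | P0:I, P1:S(47), P2:S(47) | bus: BusRd,Flush
[12] P2: store L1 := 94 | P0:I, P1:I, P2:M(94) | bus: BusRdX
[13] P1: store L2 := 97 | P0:I, P1:M(97), P2:I | bus: none
[14] P2: load  L0 | P0:S(87), P1:I, P2:S(87) | bus: BusRd,Flush
[15] P1: load  L1 | P0:I, P1:S(94), P2:S(94) | bus: BusRd,Flush
[16] P2: store L0 := 15 | P0:I, P1:I, P2:M(15) | bus: BusRdX
[17] P0: load  L2 | P0:S(97), P1:S(97), P2:I | bus: BusRd,Flush
[18] P1: load  L2 | P0:S(97), P1:S(97), P2:I | bus: none
[19] P1: load  L1 | P0:I, P1:S(94), P2:S(94) | bus: none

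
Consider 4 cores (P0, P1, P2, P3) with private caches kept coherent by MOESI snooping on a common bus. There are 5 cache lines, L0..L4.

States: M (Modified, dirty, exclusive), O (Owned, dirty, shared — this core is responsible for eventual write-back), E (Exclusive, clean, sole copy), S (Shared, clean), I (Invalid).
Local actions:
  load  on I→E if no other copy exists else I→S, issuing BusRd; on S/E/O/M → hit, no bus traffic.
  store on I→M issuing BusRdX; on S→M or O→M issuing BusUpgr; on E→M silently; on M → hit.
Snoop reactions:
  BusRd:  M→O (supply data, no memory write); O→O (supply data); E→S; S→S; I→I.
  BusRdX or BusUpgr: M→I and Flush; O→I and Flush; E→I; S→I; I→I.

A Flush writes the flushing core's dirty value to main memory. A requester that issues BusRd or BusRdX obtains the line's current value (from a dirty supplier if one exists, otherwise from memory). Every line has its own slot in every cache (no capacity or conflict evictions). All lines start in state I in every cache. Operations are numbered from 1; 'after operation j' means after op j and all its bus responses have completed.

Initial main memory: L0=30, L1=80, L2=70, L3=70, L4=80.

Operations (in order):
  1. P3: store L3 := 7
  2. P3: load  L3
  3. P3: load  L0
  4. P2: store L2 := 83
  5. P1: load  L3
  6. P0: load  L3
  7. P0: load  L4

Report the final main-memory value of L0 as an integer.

memory[L0] = 30

1. P3: store L3 := 7  bus=[BusRdX]  L3: P0=I P1=I P2=I P3=M  mem[L3]=70
2. P3: load  L3  bus=[-]  L3: P0=I P1=I P2=I P3=M  mem[L3]=70
3. P3: load  L0  bus=[BusRd]  L0: P0=I P1=I P2=I P3=E  mem[L0]=30
4. P2: store L2 := 83  bus=[BusRdX]  L2: P0=I P1=I P2=M P3=I  mem[L2]=70
5. P1: load  L3  bus=[BusRd]  L3: P0=I P1=S P2=I P3=O  mem[L3]=70
6. P0: load  L3  bus=[BusRd]  L3: P0=S P1=S P2=I P3=O  mem[L3]=70
7. P0: load  L4  bus=[BusRd]  L4: P0=E P1=I P2=I P3=I  mem[L4]=80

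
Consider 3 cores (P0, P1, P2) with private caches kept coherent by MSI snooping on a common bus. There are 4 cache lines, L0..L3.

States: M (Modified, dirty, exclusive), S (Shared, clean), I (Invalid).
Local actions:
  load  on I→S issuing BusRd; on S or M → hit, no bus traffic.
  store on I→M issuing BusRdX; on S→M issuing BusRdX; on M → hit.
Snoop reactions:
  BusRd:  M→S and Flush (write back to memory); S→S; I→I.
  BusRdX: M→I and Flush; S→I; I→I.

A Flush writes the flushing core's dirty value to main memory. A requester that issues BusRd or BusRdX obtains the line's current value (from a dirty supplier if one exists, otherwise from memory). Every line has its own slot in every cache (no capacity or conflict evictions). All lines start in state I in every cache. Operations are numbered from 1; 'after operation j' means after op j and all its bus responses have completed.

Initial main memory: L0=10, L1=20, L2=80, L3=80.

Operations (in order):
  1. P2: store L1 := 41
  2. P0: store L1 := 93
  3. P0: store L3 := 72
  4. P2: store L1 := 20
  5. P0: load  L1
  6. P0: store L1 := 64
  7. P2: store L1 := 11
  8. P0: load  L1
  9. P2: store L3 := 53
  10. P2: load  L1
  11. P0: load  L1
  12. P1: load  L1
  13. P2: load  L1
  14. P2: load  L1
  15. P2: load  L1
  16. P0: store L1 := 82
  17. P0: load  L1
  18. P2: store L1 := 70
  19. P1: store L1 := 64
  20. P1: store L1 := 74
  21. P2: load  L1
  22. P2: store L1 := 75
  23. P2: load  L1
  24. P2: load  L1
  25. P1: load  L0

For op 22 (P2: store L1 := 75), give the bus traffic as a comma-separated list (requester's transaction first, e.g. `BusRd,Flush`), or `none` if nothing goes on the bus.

step 1: P2: store L1 := 41  ⟶  IIM  (L1)  txn=BusRdX  M[L1]=20
step 2: P0: store L1 := 93  ⟶  MII  (L1)  txn=BusRdX+Flush  M[L1]=41
step 3: P0: store L3 := 72  ⟶  MII  (L3)  txn=BusRdX  M[L3]=80
step 4: P2: store L1 := 20  ⟶  IIM  (L1)  txn=BusRdX+Flush  M[L1]=93
step 5: P0: load  L1  ⟶  SIS  (L1)  txn=BusRd+Flush  M[L1]=20
step 6: P0: store L1 := 64  ⟶  MII  (L1)  txn=BusRdX  M[L1]=20
step 7: P2: store L1 := 11  ⟶  IIM  (L1)  txn=BusRdX+Flush  M[L1]=64
step 8: P0: load  L1  ⟶  SIS  (L1)  txn=BusRd+Flush  M[L1]=11
step 9: P2: store L3 := 53  ⟶  IIM  (L3)  txn=BusRdX+Flush  M[L3]=72
step 10: P2: load  L1  ⟶  SIS  (L1)  txn=∅  M[L1]=11
step 11: P0: load  L1  ⟶  SIS  (L1)  txn=∅  M[L1]=11
step 12: P1: load  L1  ⟶  SSS  (L1)  txn=BusRd  M[L1]=11
step 13: P2: load  L1  ⟶  SSS  (L1)  txn=∅  M[L1]=11
step 14: P2: load  L1  ⟶  SSS  (L1)  txn=∅  M[L1]=11
step 15: P2: load  L1  ⟶  SSS  (L1)  txn=∅  M[L1]=11
step 16: P0: store L1 := 82  ⟶  MII  (L1)  txn=BusRdX  M[L1]=11
step 17: P0: load  L1  ⟶  MII  (L1)  txn=∅  M[L1]=11
step 18: P2: store L1 := 70  ⟶  IIM  (L1)  txn=BusRdX+Flush  M[L1]=82
step 19: P1: store L1 := 64  ⟶  IMI  (L1)  txn=BusRdX+Flush  M[L1]=70
step 20: P1: store L1 := 74  ⟶  IMI  (L1)  txn=∅  M[L1]=70
step 21: P2: load  L1  ⟶  ISS  (L1)  txn=BusRd+Flush  M[L1]=74
step 22: P2: store L1 := 75  ⟶  IIM  (L1)  txn=BusRdX  M[L1]=74
step 23: P2: load  L1  ⟶  IIM  (L1)  txn=∅  M[L1]=74
step 24: P2: load  L1  ⟶  IIM  (L1)  txn=∅  M[L1]=74
step 25: P1: load  L0  ⟶  ISI  (L0)  txn=BusRd  M[L0]=10

bus = BusRdX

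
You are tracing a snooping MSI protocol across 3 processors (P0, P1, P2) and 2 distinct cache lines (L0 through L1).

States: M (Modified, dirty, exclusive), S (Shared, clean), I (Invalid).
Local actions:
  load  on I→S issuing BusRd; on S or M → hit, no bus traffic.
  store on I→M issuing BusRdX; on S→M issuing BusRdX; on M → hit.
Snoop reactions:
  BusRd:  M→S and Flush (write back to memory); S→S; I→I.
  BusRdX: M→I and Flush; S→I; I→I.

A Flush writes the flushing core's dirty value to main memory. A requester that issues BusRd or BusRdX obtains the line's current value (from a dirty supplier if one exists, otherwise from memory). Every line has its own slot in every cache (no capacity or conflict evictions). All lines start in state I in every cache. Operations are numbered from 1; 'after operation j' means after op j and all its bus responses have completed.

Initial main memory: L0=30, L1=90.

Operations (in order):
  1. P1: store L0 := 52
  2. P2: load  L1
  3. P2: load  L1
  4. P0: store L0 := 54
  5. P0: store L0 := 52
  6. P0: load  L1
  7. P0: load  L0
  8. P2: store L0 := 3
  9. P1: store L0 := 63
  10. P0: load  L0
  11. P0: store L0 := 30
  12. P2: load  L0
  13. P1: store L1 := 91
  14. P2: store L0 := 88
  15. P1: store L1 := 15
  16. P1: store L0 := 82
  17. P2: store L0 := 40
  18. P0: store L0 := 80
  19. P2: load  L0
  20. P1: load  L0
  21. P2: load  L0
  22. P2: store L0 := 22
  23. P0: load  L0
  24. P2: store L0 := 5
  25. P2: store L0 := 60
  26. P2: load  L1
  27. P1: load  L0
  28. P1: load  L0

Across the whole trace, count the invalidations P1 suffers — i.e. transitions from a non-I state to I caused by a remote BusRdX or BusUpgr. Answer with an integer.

  op1 P1: store L0 := 52 → I/M/I on L0; bus BusRdX; mem=30
  op2 P2: load  L1 → I/I/S on L1; bus BusRd; mem=90
  op3 P2: load  L1 → I/I/S on L1; bus (none); mem=90
  op4 P0: store L0 := 54 → M/I/I on L0; bus BusRdX Flush; mem=52
  op5 P0: store L0 := 52 → M/I/I on L0; bus (none); mem=52
  op6 P0: load  L1 → S/I/S on L1; bus BusRd; mem=90
  op7 P0: load  L0 → M/I/I on L0; bus (none); mem=52
  op8 P2: store L0 := 3 → I/I/M on L0; bus BusRdX Flush; mem=52
  op9 P1: store L0 := 63 → I/M/I on L0; bus BusRdX Flush; mem=3
  op10 P0: load  L0 → S/S/I on L0; bus BusRd Flush; mem=63
  op11 P0: store L0 := 30 → M/I/I on L0; bus BusRdX; mem=63
  op12 P2: load  L0 → S/I/S on L0; bus BusRd Flush; mem=30
  op13 P1: store L1 := 91 → I/M/I on L1; bus BusRdX; mem=90
  op14 P2: store L0 := 88 → I/I/M on L0; bus BusRdX; mem=30
  op15 P1: store L1 := 15 → I/M/I on L1; bus (none); mem=90
  op16 P1: store L0 := 82 → I/M/I on L0; bus BusRdX Flush; mem=88
  op17 P2: store L0 := 40 → I/I/M on L0; bus BusRdX Flush; mem=82
  op18 P0: store L0 := 80 → M/I/I on L0; bus BusRdX Flush; mem=40
  op19 P2: load  L0 → S/I/S on L0; bus BusRd Flush; mem=80
  op20 P1: load  L0 → S/S/S on L0; bus BusRd; mem=80
  op21 P2: load  L0 → S/S/S on L0; bus (none); mem=80
  op22 P2: store L0 := 22 → I/I/M on L0; bus BusRdX; mem=80
  op23 P0: load  L0 → S/I/S on L0; bus BusRd Flush; mem=22
  op24 P2: store L0 := 5 → I/I/M on L0; bus BusRdX; mem=22
  op25 P2: store L0 := 60 → I/I/M on L0; bus (none); mem=22
  op26 P2: load  L1 → I/S/S on L1; bus BusRd Flush; mem=15
  op27 P1: load  L0 → I/S/S on L0; bus BusRd Flush; mem=60
  op28 P1: load  L0 → I/S/S on L0; bus (none); mem=60

invalidations = 4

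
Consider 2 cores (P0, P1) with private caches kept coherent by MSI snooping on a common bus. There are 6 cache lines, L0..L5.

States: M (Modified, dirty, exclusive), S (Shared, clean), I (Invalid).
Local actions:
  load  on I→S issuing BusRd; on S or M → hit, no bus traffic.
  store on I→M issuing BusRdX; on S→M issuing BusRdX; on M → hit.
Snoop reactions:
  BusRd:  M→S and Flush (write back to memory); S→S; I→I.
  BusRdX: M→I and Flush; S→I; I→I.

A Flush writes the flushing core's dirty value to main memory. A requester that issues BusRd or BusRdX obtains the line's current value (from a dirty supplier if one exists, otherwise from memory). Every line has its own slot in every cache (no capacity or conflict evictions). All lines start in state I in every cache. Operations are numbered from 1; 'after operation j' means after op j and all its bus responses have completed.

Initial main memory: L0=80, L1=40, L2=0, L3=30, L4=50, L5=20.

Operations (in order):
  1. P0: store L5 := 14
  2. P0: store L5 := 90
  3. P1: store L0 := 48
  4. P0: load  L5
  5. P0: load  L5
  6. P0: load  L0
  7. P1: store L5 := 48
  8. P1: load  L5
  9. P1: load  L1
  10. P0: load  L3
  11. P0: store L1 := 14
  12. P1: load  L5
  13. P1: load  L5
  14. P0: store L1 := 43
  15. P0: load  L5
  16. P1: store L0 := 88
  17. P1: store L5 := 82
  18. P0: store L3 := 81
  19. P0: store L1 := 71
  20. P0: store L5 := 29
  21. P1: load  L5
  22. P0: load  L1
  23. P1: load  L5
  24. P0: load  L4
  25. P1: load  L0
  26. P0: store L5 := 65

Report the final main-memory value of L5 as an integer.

memory[L5] = 29

  op1 P0: store L5 := 14 → M/I on L5; bus BusRdX; mem=20
  op2 P0: store L5 := 90 → M/I on L5; bus (none); mem=20
  op3 P1: store L0 := 48 → I/M on L0; bus BusRdX; mem=80
  op4 P0: load  L5 → M/I on L5; bus (none); mem=20
  op5 P0: load  L5 → M/I on L5; bus (none); mem=20
  op6 P0: load  L0 → S/S on L0; bus BusRd Flush; mem=48
  op7 P1: store L5 := 48 → I/M on L5; bus BusRdX Flush; mem=90
  op8 P1: load  L5 → I/M on L5; bus (none); mem=90
  op9 P1: load  L1 → I/S on L1; bus BusRd; mem=40
  op10 P0: load  L3 → S/I on L3; bus BusRd; mem=30
  op11 P0: store L1 := 14 → M/I on L1; bus BusRdX; mem=40
  op12 P1: load  L5 → I/M on L5; bus (none); mem=90
  op13 P1: load  L5 → I/M on L5; bus (none); mem=90
  op14 P0: store L1 := 43 → M/I on L1; bus (none); mem=40
  op15 P0: load  L5 → S/S on L5; bus BusRd Flush; mem=48
  op16 P1: store L0 := 88 → I/M on L0; bus BusRdX; mem=48
  op17 P1: store L5 := 82 → I/M on L5; bus BusRdX; mem=48
  op18 P0: store L3 := 81 → M/I on L3; bus BusRdX; mem=30
  op19 P0: store L1 := 71 → M/I on L1; bus (none); mem=40
  op20 P0: store L5 := 29 → M/I on L5; bus BusRdX Flush; mem=82
  op21 P1: load  L5 → S/S on L5; bus BusRd Flush; mem=29
  op22 P0: load  L1 → M/I on L1; bus (none); mem=40
  op23 P1: load  L5 → S/S on L5; bus (none); mem=29
  op24 P0: load  L4 → S/I on L4; bus BusRd; mem=50
  op25 P1: load  L0 → I/M on L0; bus (none); mem=48
  op26 P0: store L5 := 65 → M/I on L5; bus BusRdX; mem=29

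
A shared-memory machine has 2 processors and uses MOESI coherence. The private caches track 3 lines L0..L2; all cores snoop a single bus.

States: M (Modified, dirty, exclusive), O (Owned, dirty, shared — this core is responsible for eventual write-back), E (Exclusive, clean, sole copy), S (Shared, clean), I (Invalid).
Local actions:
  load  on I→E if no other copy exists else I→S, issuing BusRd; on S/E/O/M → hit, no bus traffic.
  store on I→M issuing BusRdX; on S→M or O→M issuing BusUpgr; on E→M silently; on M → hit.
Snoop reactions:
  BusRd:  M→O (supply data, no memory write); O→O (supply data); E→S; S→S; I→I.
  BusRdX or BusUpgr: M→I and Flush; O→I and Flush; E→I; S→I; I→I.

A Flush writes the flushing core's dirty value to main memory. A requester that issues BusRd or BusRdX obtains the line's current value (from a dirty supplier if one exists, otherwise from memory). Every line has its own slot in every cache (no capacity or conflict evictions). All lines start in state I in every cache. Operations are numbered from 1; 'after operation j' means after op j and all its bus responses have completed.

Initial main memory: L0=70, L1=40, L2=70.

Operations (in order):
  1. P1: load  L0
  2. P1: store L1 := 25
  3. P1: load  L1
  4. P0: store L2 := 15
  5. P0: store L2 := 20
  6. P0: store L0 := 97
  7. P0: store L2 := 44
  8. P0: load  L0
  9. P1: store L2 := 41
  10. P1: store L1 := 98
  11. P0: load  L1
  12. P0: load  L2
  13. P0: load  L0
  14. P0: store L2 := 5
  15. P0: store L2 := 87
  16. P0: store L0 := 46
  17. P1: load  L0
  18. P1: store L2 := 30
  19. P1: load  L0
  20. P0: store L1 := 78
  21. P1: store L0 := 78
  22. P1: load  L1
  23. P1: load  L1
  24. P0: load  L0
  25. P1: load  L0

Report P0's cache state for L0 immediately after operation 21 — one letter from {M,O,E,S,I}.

state = I

1. P1: load  L0  bus=[BusRd]  L0: P0=I P1=E  mem[L0]=70
2. P1: store L1 := 25  bus=[BusRdX]  L1: P0=I P1=M  mem[L1]=40
3. P1: load  L1  bus=[-]  L1: P0=I P1=M  mem[L1]=40
4. P0: store L2 := 15  bus=[BusRdX]  L2: P0=M P1=I  mem[L2]=70
5. P0: store L2 := 20  bus=[-]  L2: P0=M P1=I  mem[L2]=70
6. P0: store L0 := 97  bus=[BusRdX]  L0: P0=M P1=I  mem[L0]=70
7. P0: store L2 := 44  bus=[-]  L2: P0=M P1=I  mem[L2]=70
8. P0: load  L0  bus=[-]  L0: P0=M P1=I  mem[L0]=70
9. P1: store L2 := 41  bus=[BusRdX,Flush]  L2: P0=I P1=M  mem[L2]=44
10. P1: store L1 := 98  bus=[-]  L1: P0=I P1=M  mem[L1]=40
11. P0: load  L1  bus=[BusRd]  L1: P0=S P1=O  mem[L1]=40
12. P0: load  L2  bus=[BusRd]  L2: P0=S P1=O  mem[L2]=44
13. P0: load  L0  bus=[-]  L0: P0=M P1=I  mem[L0]=70
14. P0: store L2 := 5  bus=[BusUpgr,Flush]  L2: P0=M P1=I  mem[L2]=41
15. P0: store L2 := 87  bus=[-]  L2: P0=M P1=I  mem[L2]=41
16. P0: store L0 := 46  bus=[-]  L0: P0=M P1=I  mem[L0]=70
17. P1: load  L0  bus=[BusRd]  L0: P0=O P1=S  mem[L0]=70
18. P1: store L2 := 30  bus=[BusRdX,Flush]  L2: P0=I P1=M  mem[L2]=87
19. P1: load  L0  bus=[-]  L0: P0=O P1=S  mem[L0]=70
20. P0: store L1 := 78  bus=[BusUpgr,Flush]  L1: P0=M P1=I  mem[L1]=98
21. P1: store L0 := 78  bus=[BusUpgr,Flush]  L0: P0=I P1=M  mem[L0]=46
22. P1: load  L1  bus=[BusRd]  L1: P0=O P1=S  mem[L1]=98
23. P1: load  L1  bus=[-]  L1: P0=O P1=S  mem[L1]=98
24. P0: load  L0  bus=[BusRd]  L0: P0=S P1=O  mem[L0]=46
25. P1: load  L0  bus=[-]  L0: P0=S P1=O  mem[L0]=46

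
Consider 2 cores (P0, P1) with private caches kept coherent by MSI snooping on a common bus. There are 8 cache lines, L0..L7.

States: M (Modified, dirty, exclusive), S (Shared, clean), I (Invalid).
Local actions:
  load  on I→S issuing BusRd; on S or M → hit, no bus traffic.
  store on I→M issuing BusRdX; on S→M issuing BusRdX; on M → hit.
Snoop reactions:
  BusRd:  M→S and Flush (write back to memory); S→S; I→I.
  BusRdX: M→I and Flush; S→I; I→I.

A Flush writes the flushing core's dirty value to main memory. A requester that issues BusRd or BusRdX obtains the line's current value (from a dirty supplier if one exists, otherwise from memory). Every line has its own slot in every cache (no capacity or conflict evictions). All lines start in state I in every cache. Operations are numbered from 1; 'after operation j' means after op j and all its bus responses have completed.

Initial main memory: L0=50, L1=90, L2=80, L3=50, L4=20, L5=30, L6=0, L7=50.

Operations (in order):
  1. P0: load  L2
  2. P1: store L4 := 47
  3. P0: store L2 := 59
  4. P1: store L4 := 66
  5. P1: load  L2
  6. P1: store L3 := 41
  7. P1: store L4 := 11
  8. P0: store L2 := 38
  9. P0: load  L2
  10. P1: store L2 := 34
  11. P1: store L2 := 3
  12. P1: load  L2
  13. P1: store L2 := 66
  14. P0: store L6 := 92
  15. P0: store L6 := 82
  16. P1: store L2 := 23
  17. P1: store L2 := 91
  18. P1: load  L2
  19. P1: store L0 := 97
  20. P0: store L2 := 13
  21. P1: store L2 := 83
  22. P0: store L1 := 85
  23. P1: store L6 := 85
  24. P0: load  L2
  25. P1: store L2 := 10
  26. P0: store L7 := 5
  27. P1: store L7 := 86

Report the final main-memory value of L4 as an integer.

step 1: P0: load  L2  ⟶  SI  (L2)  txn=BusRd  M[L2]=80
step 2: P1: store L4 := 47  ⟶  IM  (L4)  txn=BusRdX  M[L4]=20
step 3: P0: store L2 := 59  ⟶  MI  (L2)  txn=BusRdX  M[L2]=80
step 4: P1: store L4 := 66  ⟶  IM  (L4)  txn=∅  M[L4]=20
step 5: P1: load  L2  ⟶  SS  (L2)  txn=BusRd+Flush  M[L2]=59
step 6: P1: store L3 := 41  ⟶  IM  (L3)  txn=BusRdX  M[L3]=50
step 7: P1: store L4 := 11  ⟶  IM  (L4)  txn=∅  M[L4]=20
step 8: P0: store L2 := 38  ⟶  MI  (L2)  txn=BusRdX  M[L2]=59
step 9: P0: load  L2  ⟶  MI  (L2)  txn=∅  M[L2]=59
step 10: P1: store L2 := 34  ⟶  IM  (L2)  txn=BusRdX+Flush  M[L2]=38
step 11: P1: store L2 := 3  ⟶  IM  (L2)  txn=∅  M[L2]=38
step 12: P1: load  L2  ⟶  IM  (L2)  txn=∅  M[L2]=38
step 13: P1: store L2 := 66  ⟶  IM  (L2)  txn=∅  M[L2]=38
step 14: P0: store L6 := 92  ⟶  MI  (L6)  txn=BusRdX  M[L6]=0
step 15: P0: store L6 := 82  ⟶  MI  (L6)  txn=∅  M[L6]=0
step 16: P1: store L2 := 23  ⟶  IM  (L2)  txn=∅  M[L2]=38
step 17: P1: store L2 := 91  ⟶  IM  (L2)  txn=∅  M[L2]=38
step 18: P1: load  L2  ⟶  IM  (L2)  txn=∅  M[L2]=38
step 19: P1: store L0 := 97  ⟶  IM  (L0)  txn=BusRdX  M[L0]=50
step 20: P0: store L2 := 13  ⟶  MI  (L2)  txn=BusRdX+Flush  M[L2]=91
step 21: P1: store L2 := 83  ⟶  IM  (L2)  txn=BusRdX+Flush  M[L2]=13
step 22: P0: store L1 := 85  ⟶  MI  (L1)  txn=BusRdX  M[L1]=90
step 23: P1: store L6 := 85  ⟶  IM  (L6)  txn=BusRdX+Flush  M[L6]=82
step 24: P0: load  L2  ⟶  SS  (L2)  txn=BusRd+Flush  M[L2]=83
step 25: P1: store L2 := 10  ⟶  IM  (L2)  txn=BusRdX  M[L2]=83
step 26: P0: store L7 := 5  ⟶  MI  (L7)  txn=BusRdX  M[L7]=50
step 27: P1: store L7 := 86  ⟶  IM  (L7)  txn=BusRdX+Flush  M[L7]=5

memory[L4] = 20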